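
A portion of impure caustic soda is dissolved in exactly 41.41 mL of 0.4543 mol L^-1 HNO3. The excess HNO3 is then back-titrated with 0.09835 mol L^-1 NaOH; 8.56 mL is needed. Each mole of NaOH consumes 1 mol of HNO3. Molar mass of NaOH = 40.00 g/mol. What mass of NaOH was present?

0.719 g

Total n(HNO3) added = 0.4543 x 0.04141 = 0.01881 mol.
n(NaOH) used = 0.09835 x 0.008560 = 0.0008419 mol, which equals the excess n(HNO3).
So n(HNO3) consumed by the sample = 0.01881 - 0.0008419 = 0.01797 mol.
n(NaOH) = 0.01797 / 1 = 0.01797 mol.
mass = 0.01797 mol x 40.00 g/mol = 0.719 g.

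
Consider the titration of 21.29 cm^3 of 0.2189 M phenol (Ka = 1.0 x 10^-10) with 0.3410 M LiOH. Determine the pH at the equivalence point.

11.56

n(C6H5OH) = 0.2189 x 0.02129 = 0.004660 mol; V(LiOH) at equivalence = 0.004660/0.3410 = 0.01367 L.
At equivalence all the acid is converted to C6H5O-; total volume = 0.02129 + 0.01367 = 0.03496 L, so [C6H5O-] = 0.004660/0.03496 = 0.1333 M.
Kb = Kw/Ka = 1.0e-14 / 1.0 x 10^-10 = 0.000100.
[OH^-] = sqrt(Kb x [C6H5O-]) = sqrt(0.000100 x 0.1333) = 0.00365 M.
pOH = 2.44, so pH = 14.00 - 2.44 = 11.56.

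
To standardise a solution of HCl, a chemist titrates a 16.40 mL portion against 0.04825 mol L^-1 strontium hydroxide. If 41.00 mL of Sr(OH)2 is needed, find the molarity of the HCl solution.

0.241 M

n(Sr(OH)2) delivered = 0.04825 x 0.04100 = 0.001978 mol.
The reaction is 2 HCl + 1 Sr(OH)2, so n(HCl) = 0.001978 x 2/1 = 0.003956 mol.
[HCl] = 0.003956 mol / 0.01640 L = 0.241 M.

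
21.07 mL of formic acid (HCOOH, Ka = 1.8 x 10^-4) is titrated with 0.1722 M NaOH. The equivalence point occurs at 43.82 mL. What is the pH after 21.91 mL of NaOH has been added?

3.74

21.91 mL is exactly half the equivalence volume (43.82/2), i.e. the half-equivalence point.
There, n(HA) = n(A^-), so pH = pKa = -log(1.8 x 10^-4) = 3.74.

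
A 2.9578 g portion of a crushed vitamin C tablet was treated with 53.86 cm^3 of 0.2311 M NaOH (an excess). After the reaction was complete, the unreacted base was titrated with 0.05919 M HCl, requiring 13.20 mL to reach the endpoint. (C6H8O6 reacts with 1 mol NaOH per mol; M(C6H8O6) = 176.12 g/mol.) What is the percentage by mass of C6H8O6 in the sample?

Total n(NaOH) added = 0.2311 x 0.05386 = 0.01245 mol.
n(HCl) used = 0.05919 x 0.01320 = 0.0007813 mol, which equals the excess n(NaOH).
So n(NaOH) consumed by the sample = 0.01245 - 0.0007813 = 0.01167 mol.
n(C6H8O6) = 0.01167 / 1 = 0.01167 mol.
mass C6H8O6 = 0.01167 x 176.12 = 2.055 g, so %C6H8O6 = 2.055/2.9578 x 100 = 69.5%.

69.5%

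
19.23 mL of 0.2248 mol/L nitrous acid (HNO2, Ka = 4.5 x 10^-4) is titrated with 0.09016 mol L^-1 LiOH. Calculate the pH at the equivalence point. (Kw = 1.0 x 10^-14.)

n(HNO2) = 0.2248 x 0.01923 = 0.004323 mol; V(LiOH) at equivalence = 0.004323/0.09016 = 0.04795 L.
At equivalence all the acid is converted to NO2-; total volume = 0.01923 + 0.04795 = 0.06718 L, so [NO2-] = 0.004323/0.06718 = 0.06435 M.
Kb = Kw/Ka = 1.0e-14 / 4.5 x 10^-4 = 2.22e-11.
[OH^-] = sqrt(Kb x [NO2-]) = sqrt(2.22e-11 x 0.06435) = 1.20e-6 M.
pOH = 5.92, so pH = 14.00 - 5.92 = 8.08.

8.08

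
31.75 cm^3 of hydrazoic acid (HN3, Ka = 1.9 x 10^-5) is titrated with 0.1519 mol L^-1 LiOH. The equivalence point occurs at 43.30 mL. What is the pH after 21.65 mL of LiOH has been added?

4.72

21.65 mL is exactly half the equivalence volume (43.30/2), i.e. the half-equivalence point.
There, n(HA) = n(A^-), so pH = pKa = -log(1.9 x 10^-5) = 4.72.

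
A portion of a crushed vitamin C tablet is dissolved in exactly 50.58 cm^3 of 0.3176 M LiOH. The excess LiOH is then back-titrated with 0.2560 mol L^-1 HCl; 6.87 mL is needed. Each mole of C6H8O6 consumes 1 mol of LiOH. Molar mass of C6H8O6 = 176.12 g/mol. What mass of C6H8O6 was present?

Total n(LiOH) added = 0.3176 x 0.05058 = 0.01606 mol.
n(HCl) used = 0.2560 x 0.006870 = 0.001759 mol, which equals the excess n(LiOH).
So n(LiOH) consumed by the sample = 0.01606 - 0.001759 = 0.01431 mol.
n(C6H8O6) = 0.01431 / 1 = 0.01431 mol.
mass = 0.01431 mol x 176.12 g/mol = 2.52 g.

2.52 g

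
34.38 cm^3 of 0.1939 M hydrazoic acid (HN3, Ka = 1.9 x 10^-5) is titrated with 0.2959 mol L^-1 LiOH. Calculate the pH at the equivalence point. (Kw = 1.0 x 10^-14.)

n(HN3) = 0.1939 x 0.03438 = 0.006666 mol; V(LiOH) at equivalence = 0.006666/0.2959 = 0.02253 L.
At equivalence all the acid is converted to N3-; total volume = 0.03438 + 0.02253 = 0.05691 L, so [N3-] = 0.006666/0.05691 = 0.1171 M.
Kb = Kw/Ka = 1.0e-14 / 1.9 x 10^-5 = 5.26e-10.
[OH^-] = sqrt(Kb x [N3-]) = sqrt(5.26e-10 x 0.1171) = 7.85e-6 M.
pOH = 5.11, so pH = 14.00 - 5.11 = 8.89.

8.89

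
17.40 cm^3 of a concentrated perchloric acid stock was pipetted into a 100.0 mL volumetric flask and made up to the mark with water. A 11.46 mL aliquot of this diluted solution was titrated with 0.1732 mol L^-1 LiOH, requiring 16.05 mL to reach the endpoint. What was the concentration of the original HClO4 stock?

1.39 M

n(LiOH) = 0.1732 x 0.01605 = 0.002780 mol.
n(HClO4) in the aliquot = 0.002780 mol.
[diluted HClO4] = 0.002780 / 0.01146 = 0.2426 M.
Dilution factor = 100.0/17.40 = 5.747, so [stock] = 0.2426 x 5.747 = 1.39 M.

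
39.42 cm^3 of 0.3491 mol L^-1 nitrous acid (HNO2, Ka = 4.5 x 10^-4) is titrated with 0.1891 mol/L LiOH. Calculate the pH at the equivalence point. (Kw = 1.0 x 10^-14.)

8.22

n(HNO2) = 0.3491 x 0.03942 = 0.01376 mol; V(LiOH) at equivalence = 0.01376/0.1891 = 0.07277 L.
At equivalence all the acid is converted to NO2-; total volume = 0.03942 + 0.07277 = 0.1122 L, so [NO2-] = 0.01376/0.1122 = 0.1227 M.
Kb = Kw/Ka = 1.0e-14 / 4.5 x 10^-4 = 2.22e-11.
[OH^-] = sqrt(Kb x [NO2-]) = sqrt(2.22e-11 x 0.1227) = 1.65e-6 M.
pOH = 5.78, so pH = 14.00 - 5.78 = 8.22.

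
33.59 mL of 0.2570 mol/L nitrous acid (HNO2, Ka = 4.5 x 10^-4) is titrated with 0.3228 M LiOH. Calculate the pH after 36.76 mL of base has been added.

12.66

n(acid) = 0.2570 x 0.03359 = 0.008633 mol; n(LiOH) added = 0.3228 x 0.03676 = 0.01187 mol.
Base is in excess by 0.01187 - 0.008633 = 0.003233 mol in a total volume of 0.07035 L.
[OH^-] = 0.003233/0.07035 = 0.04596 M, so pOH = 1.34 and pH = 14.00 - 1.34 = 12.66.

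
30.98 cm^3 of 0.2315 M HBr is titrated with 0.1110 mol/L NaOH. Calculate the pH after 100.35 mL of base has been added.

n(acid) = 0.2315 x 0.03098 = 0.007172 mol; n(NaOH) added = 0.1110 x 0.1003 = 0.01114 mol.
Base is in excess by 0.01114 - 0.007172 = 0.003967 mol in a total volume of 0.1313 L.
[OH^-] = 0.003967/0.1313 = 0.03021 M, so pOH = 1.52 and pH = 14.00 - 1.52 = 12.48.

12.48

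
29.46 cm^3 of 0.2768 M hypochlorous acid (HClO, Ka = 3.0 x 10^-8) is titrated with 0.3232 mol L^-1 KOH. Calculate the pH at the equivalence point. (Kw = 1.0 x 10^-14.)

10.35

n(HClO) = 0.2768 x 0.02946 = 0.008155 mol; V(KOH) at equivalence = 0.008155/0.3232 = 0.02523 L.
At equivalence all the acid is converted to ClO-; total volume = 0.02946 + 0.02523 = 0.05469 L, so [ClO-] = 0.008155/0.05469 = 0.1491 M.
Kb = Kw/Ka = 1.0e-14 / 3.0 x 10^-8 = 3.33e-7.
[OH^-] = sqrt(Kb x [ClO-]) = sqrt(3.33e-7 x 0.1491) = 0.000223 M.
pOH = 3.65, so pH = 14.00 - 3.65 = 10.35.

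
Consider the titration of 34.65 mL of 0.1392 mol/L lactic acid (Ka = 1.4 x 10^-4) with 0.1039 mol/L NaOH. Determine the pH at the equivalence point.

n(HC3H5O3) = 0.1392 x 0.03465 = 0.004823 mol; V(NaOH) at equivalence = 0.004823/0.1039 = 0.04642 L.
At equivalence all the acid is converted to C3H5O3-; total volume = 0.03465 + 0.04642 = 0.08107 L, so [C3H5O3-] = 0.004823/0.08107 = 0.05949 M.
Kb = Kw/Ka = 1.0e-14 / 1.4 x 10^-4 = 7.14e-11.
[OH^-] = sqrt(Kb x [C3H5O3-]) = sqrt(7.14e-11 x 0.05949) = 2.06e-6 M.
pOH = 5.69, so pH = 14.00 - 5.69 = 8.31.

8.31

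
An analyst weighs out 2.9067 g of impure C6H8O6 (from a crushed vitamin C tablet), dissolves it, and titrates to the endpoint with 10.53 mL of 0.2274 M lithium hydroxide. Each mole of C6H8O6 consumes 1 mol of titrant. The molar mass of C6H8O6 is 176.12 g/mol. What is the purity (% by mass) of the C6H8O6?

n(LiOH) = 0.2274 x 0.01053 = 0.002395 mol.
n(C6H8O6) = 0.002395 / 1 = 0.002395 mol.
mass of C6H8O6 = 0.002395 x 176.12 = 0.4217 g.
% purity = 0.4217 / 2.9067 x 100 = 14.5%.

14.5%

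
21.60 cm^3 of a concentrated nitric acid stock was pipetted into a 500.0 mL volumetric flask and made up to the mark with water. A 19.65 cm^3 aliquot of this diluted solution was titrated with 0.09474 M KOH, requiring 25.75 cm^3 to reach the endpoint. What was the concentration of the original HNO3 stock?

2.87 M

n(KOH) = 0.09474 x 0.02575 = 0.002440 mol.
n(HNO3) in the aliquot = 0.002440 mol.
[diluted HNO3] = 0.002440 / 0.01965 = 0.1242 M.
Dilution factor = 500.0/21.60 = 23.15, so [stock] = 0.1242 x 23.15 = 2.87 M.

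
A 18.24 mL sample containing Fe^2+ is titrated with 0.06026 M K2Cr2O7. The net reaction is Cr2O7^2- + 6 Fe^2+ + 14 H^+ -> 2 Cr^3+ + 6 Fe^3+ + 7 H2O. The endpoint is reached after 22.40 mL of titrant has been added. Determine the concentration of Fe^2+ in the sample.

n(K2Cr2O7) = 0.06026 x 0.02240 = 0.001350 mol.
From the balanced equation, 1 mol K2Cr2O7 reacts with 6 mol Fe^2+, so n(Fe^2+) = 0.001350 x 6/1 = 0.008099 mol.
[Fe^2+] = 0.008099 / 0.01824 L = 0.444 M.

0.444 M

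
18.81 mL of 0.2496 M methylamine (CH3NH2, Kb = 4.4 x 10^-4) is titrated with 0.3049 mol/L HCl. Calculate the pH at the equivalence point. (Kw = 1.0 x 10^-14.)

n(CH3NH2) = 0.2496 x 0.01881 = 0.004695 mol; V(HCl) at equivalence = 0.004695/0.3049 = 0.01540 L.
At equivalence the base is fully converted to CH3NH3+; total volume = 0.03421 L, so [CH3NH3+] = 0.004695/0.03421 = 0.1372 M.
Ka(CH3NH3+) = Kw/Kb = 1.0e-14 / 4.4 x 10^-4 = 2.27e-11.
[H^+] = sqrt(Ka x [CH3NH3+]) = sqrt(2.27e-11 x 0.1372) = 1.77e-6 M.
pH = -log(1.77e-6) = 5.75.

5.75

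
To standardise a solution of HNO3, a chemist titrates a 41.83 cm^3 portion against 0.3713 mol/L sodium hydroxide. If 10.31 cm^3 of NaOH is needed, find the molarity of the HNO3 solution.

n(NaOH) delivered = 0.3713 x 0.01031 = 0.003828 mol.
For a 1:1 reaction, n(HNO3) = 0.003828 mol.
[HNO3] = 0.003828 mol / 0.04183 L = 0.0915 M.

0.0915 M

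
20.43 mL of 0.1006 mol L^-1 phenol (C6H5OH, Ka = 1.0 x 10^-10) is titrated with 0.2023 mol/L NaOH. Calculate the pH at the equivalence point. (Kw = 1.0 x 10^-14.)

11.41

n(C6H5OH) = 0.1006 x 0.02043 = 0.002055 mol; V(NaOH) at equivalence = 0.002055/0.2023 = 0.01016 L.
At equivalence all the acid is converted to C6H5O-; total volume = 0.02043 + 0.01016 = 0.03059 L, so [C6H5O-] = 0.002055/0.03059 = 0.06719 M.
Kb = Kw/Ka = 1.0e-14 / 1.0 x 10^-10 = 0.000100.
[OH^-] = sqrt(Kb x [C6H5O-]) = sqrt(0.000100 x 0.06719) = 0.00259 M.
pOH = 2.59, so pH = 14.00 - 2.59 = 11.41.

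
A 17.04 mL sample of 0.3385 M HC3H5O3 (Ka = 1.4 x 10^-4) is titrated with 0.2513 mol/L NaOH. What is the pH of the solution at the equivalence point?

n(HC3H5O3) = 0.3385 x 0.01704 = 0.005768 mol; V(NaOH) at equivalence = 0.005768/0.2513 = 0.02295 L.
At equivalence all the acid is converted to C3H5O3-; total volume = 0.01704 + 0.02295 = 0.03999 L, so [C3H5O3-] = 0.005768/0.03999 = 0.1442 M.
Kb = Kw/Ka = 1.0e-14 / 1.4 x 10^-4 = 7.14e-11.
[OH^-] = sqrt(Kb x [C3H5O3-]) = sqrt(7.14e-11 x 0.1442) = 3.21e-6 M.
pOH = 5.49, so pH = 14.00 - 5.49 = 8.51.

8.51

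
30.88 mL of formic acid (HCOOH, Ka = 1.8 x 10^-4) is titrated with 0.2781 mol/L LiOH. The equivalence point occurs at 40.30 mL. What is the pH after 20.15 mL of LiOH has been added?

20.15 mL is exactly half the equivalence volume (40.30/2), i.e. the half-equivalence point.
There, n(HA) = n(A^-), so pH = pKa = -log(1.8 x 10^-4) = 3.74.

3.74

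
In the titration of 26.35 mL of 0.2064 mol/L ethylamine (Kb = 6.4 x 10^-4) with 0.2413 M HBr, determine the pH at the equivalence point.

5.88

n(C2H5NH2) = 0.2064 x 0.02635 = 0.005439 mol; V(HBr) at equivalence = 0.005439/0.2413 = 0.02254 L.
At equivalence the base is fully converted to C2H5NH3+; total volume = 0.04889 L, so [C2H5NH3+] = 0.005439/0.04889 = 0.1112 M.
Ka(C2H5NH3+) = Kw/Kb = 1.0e-14 / 6.4 x 10^-4 = 1.56e-11.
[H^+] = sqrt(Ka x [C2H5NH3+]) = sqrt(1.56e-11 x 0.1112) = 1.32e-6 M.
pH = -log(1.32e-6) = 5.88.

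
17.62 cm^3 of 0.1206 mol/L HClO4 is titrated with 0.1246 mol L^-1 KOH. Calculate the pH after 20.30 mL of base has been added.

12.03

n(acid) = 0.1206 x 0.01762 = 0.002125 mol; n(KOH) added = 0.1246 x 0.02030 = 0.002529 mol.
Base is in excess by 0.002529 - 0.002125 = 0.0004044 mol in a total volume of 0.03792 L.
[OH^-] = 0.0004044/0.03792 = 0.01066 M, so pOH = 1.97 and pH = 14.00 - 1.97 = 12.03.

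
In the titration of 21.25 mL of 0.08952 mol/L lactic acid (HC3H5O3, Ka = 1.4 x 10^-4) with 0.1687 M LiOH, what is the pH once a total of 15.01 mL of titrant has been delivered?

n(acid) = 0.08952 x 0.02125 = 0.001902 mol; n(LiOH) added = 0.1687 x 0.01501 = 0.002532 mol.
Base is in excess by 0.002532 - 0.001902 = 0.0006299 mol in a total volume of 0.03626 L.
[OH^-] = 0.0006299/0.03626 = 0.01737 M, so pOH = 1.76 and pH = 14.00 - 1.76 = 12.24.

12.24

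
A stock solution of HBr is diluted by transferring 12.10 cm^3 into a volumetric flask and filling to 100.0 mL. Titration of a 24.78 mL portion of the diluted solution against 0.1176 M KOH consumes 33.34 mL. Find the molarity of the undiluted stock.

n(KOH) = 0.1176 x 0.03334 = 0.003921 mol.
n(HBr) in the aliquot = 0.003921 mol.
[diluted HBr] = 0.003921 / 0.02478 = 0.1582 M.
Dilution factor = 100.0/12.10 = 8.264, so [stock] = 0.1582 x 8.264 = 1.31 M.

1.31 M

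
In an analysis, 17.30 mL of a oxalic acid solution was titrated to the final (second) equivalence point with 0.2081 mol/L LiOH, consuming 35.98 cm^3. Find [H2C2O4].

0.216 M

n(LiOH) = 0.2081 x 0.03598 = 0.007487 mol.
At the final (second) equivalence point, 2 mol OH^- react per mol H2C2O4, so n(H2C2O4) = 0.007487 / 2 = 0.003744 mol.
[H2C2O4] = 0.003744 / 0.01730 L = 0.216 M.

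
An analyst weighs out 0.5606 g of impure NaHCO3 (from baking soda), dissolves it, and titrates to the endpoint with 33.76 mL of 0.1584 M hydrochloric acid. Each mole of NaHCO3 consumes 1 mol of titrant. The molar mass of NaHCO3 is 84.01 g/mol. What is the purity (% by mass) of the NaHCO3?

n(HCl) = 0.1584 x 0.03376 = 0.005348 mol.
n(NaHCO3) = 0.005348 / 1 = 0.005348 mol.
mass of NaHCO3 = 0.005348 x 84.01 = 0.4493 g.
% purity = 0.4493 / 0.5606 x 100 = 80.1%.

80.1%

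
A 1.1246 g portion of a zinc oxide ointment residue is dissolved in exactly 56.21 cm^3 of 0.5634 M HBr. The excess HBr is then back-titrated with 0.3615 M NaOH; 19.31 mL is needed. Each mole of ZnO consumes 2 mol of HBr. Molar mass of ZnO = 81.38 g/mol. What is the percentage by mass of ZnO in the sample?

Total n(HBr) added = 0.5634 x 0.05621 = 0.03167 mol.
n(NaOH) used = 0.3615 x 0.01931 = 0.006981 mol, which equals the excess n(HBr).
So n(HBr) consumed by the sample = 0.03167 - 0.006981 = 0.02469 mol.
n(ZnO) = 0.02469 / 2 = 0.01234 mol.
mass ZnO = 0.01234 x 81.38 = 1.005 g, so %ZnO = 1.005/1.1246 x 100 = 89.3%.

89.3%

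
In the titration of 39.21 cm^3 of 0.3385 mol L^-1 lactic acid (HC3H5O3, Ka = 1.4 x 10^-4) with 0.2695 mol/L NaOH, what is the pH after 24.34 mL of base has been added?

3.84

Initial n(HC3H5O3) = 0.3385 x 0.03921 = 0.01327 mol.
n(NaOH) added = 0.2695 x 0.02434 = 0.006560 mol, converting that many moles of HC3H5O3 to C3H5O3-.
Remaining n(HC3H5O3) = 0.006713 mol; n(C3H5O3-) = 0.006560 mol.
By Henderson-Hasselbalch, pH = pKa + log([A^-]/[HA]) = 3.85 + log(0.006560/0.006713) = 3.85 + (-0.01) = 3.84.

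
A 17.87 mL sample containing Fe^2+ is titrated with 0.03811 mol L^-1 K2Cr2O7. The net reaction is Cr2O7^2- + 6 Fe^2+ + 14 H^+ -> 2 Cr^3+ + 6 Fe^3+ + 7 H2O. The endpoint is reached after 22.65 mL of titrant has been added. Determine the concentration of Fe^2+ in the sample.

n(K2Cr2O7) = 0.03811 x 0.02265 = 0.0008632 mol.
From the balanced equation, 1 mol K2Cr2O7 reacts with 6 mol Fe^2+, so n(Fe^2+) = 0.0008632 x 6/1 = 0.005179 mol.
[Fe^2+] = 0.005179 / 0.01787 L = 0.290 M.

0.290 M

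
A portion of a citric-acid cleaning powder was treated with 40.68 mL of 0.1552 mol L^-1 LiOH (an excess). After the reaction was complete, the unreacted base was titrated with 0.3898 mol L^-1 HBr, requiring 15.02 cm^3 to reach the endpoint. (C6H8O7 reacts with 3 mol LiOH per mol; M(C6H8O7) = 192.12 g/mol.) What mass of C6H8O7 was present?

Total n(LiOH) added = 0.1552 x 0.04068 = 0.006314 mol.
n(HBr) used = 0.3898 x 0.01502 = 0.005855 mol, which equals the excess n(LiOH).
So n(LiOH) consumed by the sample = 0.006314 - 0.005855 = 0.0004587 mol.
n(C6H8O7) = 0.0004587 / 3 = 0.0001529 mol.
mass = 0.0001529 mol x 192.12 g/mol = 0.0294 g.

0.0294 g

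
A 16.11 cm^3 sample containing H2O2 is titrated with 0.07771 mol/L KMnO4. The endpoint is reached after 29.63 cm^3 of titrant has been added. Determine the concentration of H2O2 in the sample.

0.357 M

n(KMnO4) = 0.07771 x 0.02963 = 0.002303 mol.
From the balanced equation, 2 mol KMnO4 reacts with 5 mol H2O2, so n(H2O2) = 0.002303 x 5/2 = 0.005756 mol.
[H2O2] = 0.005756 / 0.01611 L = 0.357 M.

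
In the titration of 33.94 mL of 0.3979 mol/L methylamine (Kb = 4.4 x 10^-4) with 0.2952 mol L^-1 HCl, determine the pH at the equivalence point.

5.71

n(CH3NH2) = 0.3979 x 0.03394 = 0.01350 mol; V(HCl) at equivalence = 0.01350/0.2952 = 0.04575 L.
At equivalence the base is fully converted to CH3NH3+; total volume = 0.07969 L, so [CH3NH3+] = 0.01350/0.07969 = 0.1695 M.
Ka(CH3NH3+) = Kw/Kb = 1.0e-14 / 4.4 x 10^-4 = 2.27e-11.
[H^+] = sqrt(Ka x [CH3NH3+]) = sqrt(2.27e-11 x 0.1695) = 1.96e-6 M.
pH = -log(1.96e-6) = 5.71.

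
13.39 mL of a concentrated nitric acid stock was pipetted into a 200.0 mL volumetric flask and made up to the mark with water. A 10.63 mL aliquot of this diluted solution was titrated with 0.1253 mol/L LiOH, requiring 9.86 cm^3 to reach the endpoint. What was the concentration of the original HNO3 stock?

n(LiOH) = 0.1253 x 0.009860 = 0.001235 mol.
n(HNO3) in the aliquot = 0.001235 mol.
[diluted HNO3] = 0.001235 / 0.01063 = 0.1162 M.
Dilution factor = 200.0/13.39 = 14.94, so [stock] = 0.1162 x 14.94 = 1.74 M.

1.74 M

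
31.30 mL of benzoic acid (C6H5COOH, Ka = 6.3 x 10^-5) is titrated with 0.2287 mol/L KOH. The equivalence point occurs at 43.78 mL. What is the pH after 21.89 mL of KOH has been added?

4.20

21.89 mL is exactly half the equivalence volume (43.78/2), i.e. the half-equivalence point.
There, n(HA) = n(A^-), so pH = pKa = -log(6.3 x 10^-5) = 4.20.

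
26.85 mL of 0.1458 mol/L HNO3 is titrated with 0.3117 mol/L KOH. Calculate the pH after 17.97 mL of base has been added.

n(acid) = 0.1458 x 0.02685 = 0.003915 mol; n(KOH) added = 0.3117 x 0.01797 = 0.005601 mol.
Base is in excess by 0.005601 - 0.003915 = 0.001687 mol in a total volume of 0.04482 L.
[OH^-] = 0.001687/0.04482 = 0.03763 M, so pOH = 1.42 and pH = 14.00 - 1.42 = 12.58.

12.58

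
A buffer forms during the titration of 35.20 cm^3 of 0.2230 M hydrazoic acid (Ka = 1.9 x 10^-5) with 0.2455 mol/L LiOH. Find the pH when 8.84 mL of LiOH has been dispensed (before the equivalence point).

Initial n(HN3) = 0.2230 x 0.03520 = 0.007850 mol.
n(LiOH) added = 0.2455 x 0.008840 = 0.002170 mol, converting that many moles of HN3 to N3-.
Remaining n(HN3) = 0.005679 mol; n(N3-) = 0.002170 mol.
By Henderson-Hasselbalch, pH = pKa + log([A^-]/[HA]) = 4.72 + log(0.002170/0.005679) = 4.72 + (-0.42) = 4.30.

4.30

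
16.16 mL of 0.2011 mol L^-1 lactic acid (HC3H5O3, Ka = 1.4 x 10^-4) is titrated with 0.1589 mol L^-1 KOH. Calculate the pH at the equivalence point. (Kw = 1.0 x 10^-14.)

n(HC3H5O3) = 0.2011 x 0.01616 = 0.003250 mol; V(KOH) at equivalence = 0.003250/0.1589 = 0.02045 L.
At equivalence all the acid is converted to C3H5O3-; total volume = 0.01616 + 0.02045 = 0.03661 L, so [C3H5O3-] = 0.003250/0.03661 = 0.08876 M.
Kb = Kw/Ka = 1.0e-14 / 1.4 x 10^-4 = 7.14e-11.
[OH^-] = sqrt(Kb x [C3H5O3-]) = sqrt(7.14e-11 x 0.08876) = 2.52e-6 M.
pOH = 5.60, so pH = 14.00 - 5.60 = 8.40.

8.40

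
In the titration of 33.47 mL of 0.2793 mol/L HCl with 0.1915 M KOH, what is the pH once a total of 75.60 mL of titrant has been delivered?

12.67

n(acid) = 0.2793 x 0.03347 = 0.009348 mol; n(KOH) added = 0.1915 x 0.07560 = 0.01448 mol.
Base is in excess by 0.01448 - 0.009348 = 0.005129 mol in a total volume of 0.1091 L.
[OH^-] = 0.005129/0.1091 = 0.04703 M, so pOH = 1.33 and pH = 14.00 - 1.33 = 12.67.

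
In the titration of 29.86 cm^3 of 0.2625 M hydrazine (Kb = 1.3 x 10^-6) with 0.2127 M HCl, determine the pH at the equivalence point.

n(N2H4) = 0.2625 x 0.02986 = 0.007838 mol; V(HCl) at equivalence = 0.007838/0.2127 = 0.03685 L.
At equivalence the base is fully converted to N2H5+; total volume = 0.06671 L, so [N2H5+] = 0.007838/0.06671 = 0.1175 M.
Ka(N2H5+) = Kw/Kb = 1.0e-14 / 1.3 x 10^-6 = 7.69e-9.
[H^+] = sqrt(Ka x [N2H5+]) = sqrt(7.69e-9 x 0.1175) = 3.01e-5 M.
pH = -log(3.01e-5) = 4.52.

4.52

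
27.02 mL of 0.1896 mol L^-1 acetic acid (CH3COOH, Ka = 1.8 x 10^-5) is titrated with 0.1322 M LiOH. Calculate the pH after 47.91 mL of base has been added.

n(acid) = 0.1896 x 0.02702 = 0.005123 mol; n(LiOH) added = 0.1322 x 0.04791 = 0.006334 mol.
Base is in excess by 0.006334 - 0.005123 = 0.001211 mol in a total volume of 0.07493 L.
[OH^-] = 0.001211/0.07493 = 0.01616 M, so pOH = 1.79 and pH = 14.00 - 1.79 = 12.21.

12.21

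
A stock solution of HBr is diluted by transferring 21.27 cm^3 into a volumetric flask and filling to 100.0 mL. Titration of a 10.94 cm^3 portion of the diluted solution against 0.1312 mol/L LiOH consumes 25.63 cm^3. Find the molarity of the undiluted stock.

n(LiOH) = 0.1312 x 0.02563 = 0.003363 mol.
n(HBr) in the aliquot = 0.003363 mol.
[diluted HBr] = 0.003363 / 0.01094 = 0.3074 M.
Dilution factor = 100.0/21.27 = 4.701, so [stock] = 0.3074 x 4.701 = 1.45 M.

1.45 M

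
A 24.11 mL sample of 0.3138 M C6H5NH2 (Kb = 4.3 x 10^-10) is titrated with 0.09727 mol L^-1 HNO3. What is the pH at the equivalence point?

2.88

n(C6H5NH2) = 0.3138 x 0.02411 = 0.007566 mol; V(HNO3) at equivalence = 0.007566/0.09727 = 0.07778 L.
At equivalence the base is fully converted to C6H5NH3+; total volume = 0.1019 L, so [C6H5NH3+] = 0.007566/0.1019 = 0.07425 M.
Ka(C6H5NH3+) = Kw/Kb = 1.0e-14 / 4.3 x 10^-10 = 2.33e-5.
[H^+] = sqrt(Ka x [C6H5NH3+]) = sqrt(2.33e-5 x 0.07425) = 0.00131 M.
pH = -log(0.00131) = 2.88.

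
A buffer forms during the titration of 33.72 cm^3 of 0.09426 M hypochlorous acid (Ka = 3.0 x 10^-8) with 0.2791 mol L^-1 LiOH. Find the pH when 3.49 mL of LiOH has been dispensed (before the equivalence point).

Initial n(HClO) = 0.09426 x 0.03372 = 0.003178 mol.
n(LiOH) added = 0.2791 x 0.003490 = 0.0009741 mol, converting that many moles of HClO to ClO-.
Remaining n(HClO) = 0.002204 mol; n(ClO-) = 0.0009741 mol.
By Henderson-Hasselbalch, pH = pKa + log([A^-]/[HA]) = 7.52 + log(0.0009741/0.002204) = 7.52 + (-0.35) = 7.17.

7.17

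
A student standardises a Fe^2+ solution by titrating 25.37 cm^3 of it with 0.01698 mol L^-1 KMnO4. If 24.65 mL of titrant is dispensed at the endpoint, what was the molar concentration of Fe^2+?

0.0825 M

n(KMnO4) = 0.01698 x 0.02465 = 0.0004186 mol.
From the balanced equation, 1 mol KMnO4 reacts with 5 mol Fe^2+, so n(Fe^2+) = 0.0004186 x 5/1 = 0.002093 mol.
[Fe^2+] = 0.002093 / 0.02537 L = 0.0825 M.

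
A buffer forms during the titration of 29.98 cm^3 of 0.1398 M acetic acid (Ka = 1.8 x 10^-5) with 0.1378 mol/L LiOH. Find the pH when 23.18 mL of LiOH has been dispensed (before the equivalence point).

Initial n(CH3COOH) = 0.1398 x 0.02998 = 0.004191 mol.
n(LiOH) added = 0.1378 x 0.02318 = 0.003194 mol, converting that many moles of CH3COOH to CH3COO-.
Remaining n(CH3COOH) = 0.0009970 mol; n(CH3COO-) = 0.003194 mol.
By Henderson-Hasselbalch, pH = pKa + log([A^-]/[HA]) = 4.74 + log(0.003194/0.0009970) = 4.74 + (+0.51) = 5.25.

5.25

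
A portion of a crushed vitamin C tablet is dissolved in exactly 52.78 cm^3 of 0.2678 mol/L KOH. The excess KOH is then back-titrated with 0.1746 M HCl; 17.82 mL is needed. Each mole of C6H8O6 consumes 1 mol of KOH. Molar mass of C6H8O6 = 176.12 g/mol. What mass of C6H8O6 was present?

Total n(KOH) added = 0.2678 x 0.05278 = 0.01413 mol.
n(HCl) used = 0.1746 x 0.01782 = 0.003111 mol, which equals the excess n(KOH).
So n(KOH) consumed by the sample = 0.01413 - 0.003111 = 0.01102 mol.
n(C6H8O6) = 0.01102 / 1 = 0.01102 mol.
mass = 0.01102 mol x 176.12 g/mol = 1.94 g.

1.94 g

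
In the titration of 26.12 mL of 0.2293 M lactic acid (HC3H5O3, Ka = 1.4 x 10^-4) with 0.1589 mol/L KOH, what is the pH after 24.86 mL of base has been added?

4.14

Initial n(HC3H5O3) = 0.2293 x 0.02612 = 0.005989 mol.
n(KOH) added = 0.1589 x 0.02486 = 0.003950 mol, converting that many moles of HC3H5O3 to C3H5O3-.
Remaining n(HC3H5O3) = 0.002039 mol; n(C3H5O3-) = 0.003950 mol.
By Henderson-Hasselbalch, pH = pKa + log([A^-]/[HA]) = 3.85 + log(0.003950/0.002039) = 3.85 + (+0.29) = 4.14.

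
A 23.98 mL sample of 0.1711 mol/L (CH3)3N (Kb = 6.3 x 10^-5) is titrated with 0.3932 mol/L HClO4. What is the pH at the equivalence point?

n((CH3)3N) = 0.1711 x 0.02398 = 0.004103 mol; V(HClO4) at equivalence = 0.004103/0.3932 = 0.01043 L.
At equivalence the base is fully converted to (CH3)3NH+; total volume = 0.03441 L, so [(CH3)3NH+] = 0.004103/0.03441 = 0.1192 M.
Ka((CH3)3NH+) = Kw/Kb = 1.0e-14 / 6.3 x 10^-5 = 1.59e-10.
[H^+] = sqrt(Ka x [(CH3)3NH+]) = sqrt(1.59e-10 x 0.1192) = 4.35e-6 M.
pH = -log(4.35e-6) = 5.36.

5.36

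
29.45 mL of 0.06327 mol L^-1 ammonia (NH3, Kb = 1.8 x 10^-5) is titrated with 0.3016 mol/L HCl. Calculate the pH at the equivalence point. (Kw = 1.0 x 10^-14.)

n(NH3) = 0.06327 x 0.02945 = 0.001863 mol; V(HCl) at equivalence = 0.001863/0.3016 = 0.006178 L.
At equivalence the base is fully converted to NH4+; total volume = 0.03563 L, so [NH4+] = 0.001863/0.03563 = 0.05230 M.
Ka(NH4+) = Kw/Kb = 1.0e-14 / 1.8 x 10^-5 = 5.56e-10.
[H^+] = sqrt(Ka x [NH4+]) = sqrt(5.56e-10 x 0.05230) = 5.39e-6 M.
pH = -log(5.39e-6) = 5.27.

5.27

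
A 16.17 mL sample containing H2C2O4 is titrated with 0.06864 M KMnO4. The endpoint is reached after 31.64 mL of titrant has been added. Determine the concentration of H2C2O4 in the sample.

0.336 M

n(KMnO4) = 0.06864 x 0.03164 = 0.002172 mol.
From the balanced equation, 2 mol KMnO4 reacts with 5 mol H2C2O4, so n(H2C2O4) = 0.002172 x 5/2 = 0.005429 mol.
[H2C2O4] = 0.005429 / 0.01617 L = 0.336 M.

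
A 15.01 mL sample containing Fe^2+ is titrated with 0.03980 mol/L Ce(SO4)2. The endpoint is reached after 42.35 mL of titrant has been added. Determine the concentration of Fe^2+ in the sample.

n(Ce(SO4)2) = 0.03980 x 0.04235 = 0.001686 mol.
From the balanced equation, 1 mol Ce(SO4)2 reacts with 1 mol Fe^2+, so n(Fe^2+) = 0.001686 x 1/1 = 0.001686 mol.
[Fe^2+] = 0.001686 / 0.01501 L = 0.112 M.

0.112 M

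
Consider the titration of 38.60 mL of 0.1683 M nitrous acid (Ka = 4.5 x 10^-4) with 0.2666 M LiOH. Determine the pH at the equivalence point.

8.18

n(HNO2) = 0.1683 x 0.03860 = 0.006496 mol; V(LiOH) at equivalence = 0.006496/0.2666 = 0.02437 L.
At equivalence all the acid is converted to NO2-; total volume = 0.03860 + 0.02437 = 0.06297 L, so [NO2-] = 0.006496/0.06297 = 0.1032 M.
Kb = Kw/Ka = 1.0e-14 / 4.5 x 10^-4 = 2.22e-11.
[OH^-] = sqrt(Kb x [NO2-]) = sqrt(2.22e-11 x 0.1032) = 1.51e-6 M.
pOH = 5.82, so pH = 14.00 - 5.82 = 8.18.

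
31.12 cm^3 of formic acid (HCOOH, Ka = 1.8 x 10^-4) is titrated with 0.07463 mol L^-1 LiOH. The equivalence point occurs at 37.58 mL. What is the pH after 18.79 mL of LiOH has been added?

3.74

18.79 mL is exactly half the equivalence volume (37.58/2), i.e. the half-equivalence point.
There, n(HA) = n(A^-), so pH = pKa = -log(1.8 x 10^-4) = 3.74.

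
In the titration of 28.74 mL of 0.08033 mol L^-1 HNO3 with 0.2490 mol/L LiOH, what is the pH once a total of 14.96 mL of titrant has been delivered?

n(acid) = 0.08033 x 0.02874 = 0.002309 mol; n(LiOH) added = 0.2490 x 0.01496 = 0.003725 mol.
Base is in excess by 0.003725 - 0.002309 = 0.001416 mol in a total volume of 0.04370 L.
[OH^-] = 0.001416/0.04370 = 0.03241 M, so pOH = 1.49 and pH = 14.00 - 1.49 = 12.51.

12.51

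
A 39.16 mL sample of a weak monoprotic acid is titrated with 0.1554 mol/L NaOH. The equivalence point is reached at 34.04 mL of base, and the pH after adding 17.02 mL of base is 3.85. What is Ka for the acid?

17.02 mL is half of the equivalence volume, so this is the half-equivalence point where [HA] = [A^-].
At half-equivalence pH = pKa, so pKa = 3.85.
Ka = 10^(-3.85) = 1.4 x 10^-4.

1.4 x 10^-4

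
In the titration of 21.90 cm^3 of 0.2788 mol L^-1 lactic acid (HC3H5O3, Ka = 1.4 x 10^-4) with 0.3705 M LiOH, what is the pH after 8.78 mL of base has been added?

3.91

Initial n(HC3H5O3) = 0.2788 x 0.02190 = 0.006106 mol.
n(LiOH) added = 0.3705 x 0.008780 = 0.003253 mol, converting that many moles of HC3H5O3 to C3H5O3-.
Remaining n(HC3H5O3) = 0.002853 mol; n(C3H5O3-) = 0.003253 mol.
By Henderson-Hasselbalch, pH = pKa + log([A^-]/[HA]) = 3.85 + log(0.003253/0.002853) = 3.85 + (+0.06) = 3.91.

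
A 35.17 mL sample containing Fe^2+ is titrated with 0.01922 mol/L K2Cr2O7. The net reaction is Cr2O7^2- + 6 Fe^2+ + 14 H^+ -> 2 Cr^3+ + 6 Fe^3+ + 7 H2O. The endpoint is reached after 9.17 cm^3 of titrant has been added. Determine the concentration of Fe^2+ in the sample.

n(K2Cr2O7) = 0.01922 x 0.009170 = 0.0001762 mol.
From the balanced equation, 1 mol K2Cr2O7 reacts with 6 mol Fe^2+, so n(Fe^2+) = 0.0001762 x 6/1 = 0.001057 mol.
[Fe^2+] = 0.001057 / 0.03517 L = 0.0301 M.

0.0301 M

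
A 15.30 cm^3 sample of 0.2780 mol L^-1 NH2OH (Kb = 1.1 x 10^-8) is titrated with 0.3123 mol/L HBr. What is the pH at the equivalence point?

3.44

n(NH2OH) = 0.2780 x 0.01530 = 0.004253 mol; V(HBr) at equivalence = 0.004253/0.3123 = 0.01362 L.
At equivalence the base is fully converted to NH3OH+; total volume = 0.02892 L, so [NH3OH+] = 0.004253/0.02892 = 0.1471 M.
Ka(NH3OH+) = Kw/Kb = 1.0e-14 / 1.1 x 10^-8 = 9.09e-7.
[H^+] = sqrt(Ka x [NH3OH+]) = sqrt(9.09e-7 x 0.1471) = 0.000366 M.
pH = -log(0.000366) = 3.44.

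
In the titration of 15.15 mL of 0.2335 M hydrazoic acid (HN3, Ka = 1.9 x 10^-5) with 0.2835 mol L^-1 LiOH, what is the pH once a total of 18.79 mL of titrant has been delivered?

12.72

n(acid) = 0.2335 x 0.01515 = 0.003538 mol; n(LiOH) added = 0.2835 x 0.01879 = 0.005327 mol.
Base is in excess by 0.005327 - 0.003538 = 0.001789 mol in a total volume of 0.03394 L.
[OH^-] = 0.001789/0.03394 = 0.05272 M, so pOH = 1.28 and pH = 14.00 - 1.28 = 12.72.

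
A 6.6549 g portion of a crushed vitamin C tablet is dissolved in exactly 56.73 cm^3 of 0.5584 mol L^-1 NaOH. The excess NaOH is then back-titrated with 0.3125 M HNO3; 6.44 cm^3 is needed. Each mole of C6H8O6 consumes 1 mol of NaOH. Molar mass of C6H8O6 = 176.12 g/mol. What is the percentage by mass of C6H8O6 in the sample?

78.5%

Total n(NaOH) added = 0.5584 x 0.05673 = 0.03168 mol.
n(HNO3) used = 0.3125 x 0.006440 = 0.002012 mol, which equals the excess n(NaOH).
So n(NaOH) consumed by the sample = 0.03168 - 0.002012 = 0.02967 mol.
n(C6H8O6) = 0.02967 / 1 = 0.02967 mol.
mass C6H8O6 = 0.02967 x 176.12 = 5.225 g, so %C6H8O6 = 5.225/6.6549 x 100 = 78.5%.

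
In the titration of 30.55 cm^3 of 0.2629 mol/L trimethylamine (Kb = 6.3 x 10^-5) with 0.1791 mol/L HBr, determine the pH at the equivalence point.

n((CH3)3N) = 0.2629 x 0.03055 = 0.008032 mol; V(HBr) at equivalence = 0.008032/0.1791 = 0.04484 L.
At equivalence the base is fully converted to (CH3)3NH+; total volume = 0.07539 L, so [(CH3)3NH+] = 0.008032/0.07539 = 0.1065 M.
Ka((CH3)3NH+) = Kw/Kb = 1.0e-14 / 6.3 x 10^-5 = 1.59e-10.
[H^+] = sqrt(Ka x [(CH3)3NH+]) = sqrt(1.59e-10 x 0.1065) = 4.11e-6 M.
pH = -log(4.11e-6) = 5.39.

5.39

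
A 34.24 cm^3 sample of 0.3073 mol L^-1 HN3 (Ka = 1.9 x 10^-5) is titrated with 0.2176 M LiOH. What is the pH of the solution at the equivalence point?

n(HN3) = 0.3073 x 0.03424 = 0.01052 mol; V(LiOH) at equivalence = 0.01052/0.2176 = 0.04835 L.
At equivalence all the acid is converted to N3-; total volume = 0.03424 + 0.04835 = 0.08259 L, so [N3-] = 0.01052/0.08259 = 0.1274 M.
Kb = Kw/Ka = 1.0e-14 / 1.9 x 10^-5 = 5.26e-10.
[OH^-] = sqrt(Kb x [N3-]) = sqrt(5.26e-10 x 0.1274) = 8.19e-6 M.
pOH = 5.09, so pH = 14.00 - 5.09 = 8.91.

8.91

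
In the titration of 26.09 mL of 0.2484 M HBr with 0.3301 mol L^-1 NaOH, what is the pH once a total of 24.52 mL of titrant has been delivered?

n(acid) = 0.2484 x 0.02609 = 0.006481 mol; n(NaOH) added = 0.3301 x 0.02452 = 0.008094 mol.
Base is in excess by 0.008094 - 0.006481 = 0.001613 mol in a total volume of 0.05061 L.
[OH^-] = 0.001613/0.05061 = 0.03188 M, so pOH = 1.50 and pH = 14.00 - 1.50 = 12.50.

12.50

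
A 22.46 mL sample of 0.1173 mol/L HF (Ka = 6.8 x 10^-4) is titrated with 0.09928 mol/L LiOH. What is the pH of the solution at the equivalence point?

7.95

n(HF) = 0.1173 x 0.02246 = 0.002635 mol; V(LiOH) at equivalence = 0.002635/0.09928 = 0.02654 L.
At equivalence all the acid is converted to F-; total volume = 0.02246 + 0.02654 = 0.04900 L, so [F-] = 0.002635/0.04900 = 0.05377 M.
Kb = Kw/Ka = 1.0e-14 / 6.8 x 10^-4 = 1.47e-11.
[OH^-] = sqrt(Kb x [F-]) = sqrt(1.47e-11 x 0.05377) = 8.89e-7 M.
pOH = 6.05, so pH = 14.00 - 6.05 = 7.95.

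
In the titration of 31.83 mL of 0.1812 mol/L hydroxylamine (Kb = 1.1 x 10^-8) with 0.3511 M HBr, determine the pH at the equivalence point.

n(NH2OH) = 0.1812 x 0.03183 = 0.005768 mol; V(HBr) at equivalence = 0.005768/0.3511 = 0.01643 L.
At equivalence the base is fully converted to NH3OH+; total volume = 0.04826 L, so [NH3OH+] = 0.005768/0.04826 = 0.1195 M.
Ka(NH3OH+) = Kw/Kb = 1.0e-14 / 1.1 x 10^-8 = 9.09e-7.
[H^+] = sqrt(Ka x [NH3OH+]) = sqrt(9.09e-7 x 0.1195) = 0.000330 M.
pH = -log(0.000330) = 3.48.

3.48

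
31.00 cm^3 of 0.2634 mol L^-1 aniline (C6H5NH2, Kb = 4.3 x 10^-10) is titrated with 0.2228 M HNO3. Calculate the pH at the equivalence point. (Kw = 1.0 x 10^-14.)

2.78

n(C6H5NH2) = 0.2634 x 0.03100 = 0.008165 mol; V(HNO3) at equivalence = 0.008165/0.2228 = 0.03665 L.
At equivalence the base is fully converted to C6H5NH3+; total volume = 0.06765 L, so [C6H5NH3+] = 0.008165/0.06765 = 0.1207 M.
Ka(C6H5NH3+) = Kw/Kb = 1.0e-14 / 4.3 x 10^-10 = 2.33e-5.
[H^+] = sqrt(Ka x [C6H5NH3+]) = sqrt(2.33e-5 x 0.1207) = 0.00168 M.
pH = -log(0.00168) = 2.78.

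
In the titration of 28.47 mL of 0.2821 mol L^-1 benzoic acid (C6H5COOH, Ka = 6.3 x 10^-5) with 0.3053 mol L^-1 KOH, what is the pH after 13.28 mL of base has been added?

4.21

Initial n(C6H5COOH) = 0.2821 x 0.02847 = 0.008031 mol.
n(KOH) added = 0.3053 x 0.01328 = 0.004054 mol, converting that many moles of C6H5COOH to C6H5COO-.
Remaining n(C6H5COOH) = 0.003977 mol; n(C6H5COO-) = 0.004054 mol.
By Henderson-Hasselbalch, pH = pKa + log([A^-]/[HA]) = 4.20 + log(0.004054/0.003977) = 4.20 + (+0.01) = 4.21.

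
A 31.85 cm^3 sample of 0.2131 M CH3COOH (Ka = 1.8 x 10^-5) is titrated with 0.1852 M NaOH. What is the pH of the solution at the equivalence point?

8.87

n(CH3COOH) = 0.2131 x 0.03185 = 0.006787 mol; V(NaOH) at equivalence = 0.006787/0.1852 = 0.03665 L.
At equivalence all the acid is converted to CH3COO-; total volume = 0.03185 + 0.03665 = 0.06850 L, so [CH3COO-] = 0.006787/0.06850 = 0.09909 M.
Kb = Kw/Ka = 1.0e-14 / 1.8 x 10^-5 = 5.56e-10.
[OH^-] = sqrt(Kb x [CH3COO-]) = sqrt(5.56e-10 x 0.09909) = 7.42e-6 M.
pOH = 5.13, so pH = 14.00 - 5.13 = 8.87.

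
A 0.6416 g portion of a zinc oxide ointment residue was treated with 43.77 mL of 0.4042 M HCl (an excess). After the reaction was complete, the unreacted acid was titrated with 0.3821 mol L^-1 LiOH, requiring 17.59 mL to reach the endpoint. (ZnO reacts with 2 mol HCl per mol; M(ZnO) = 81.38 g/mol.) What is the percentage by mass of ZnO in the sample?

69.6%

Total n(HCl) added = 0.4042 x 0.04377 = 0.01769 mol.
n(LiOH) used = 0.3821 x 0.01759 = 0.006721 mol, which equals the excess n(HCl).
So n(HCl) consumed by the sample = 0.01769 - 0.006721 = 0.01097 mol.
n(ZnO) = 0.01097 / 2 = 0.005485 mol.
mass ZnO = 0.005485 x 81.38 = 0.4464 g, so %ZnO = 0.4464/0.6416 x 100 = 69.6%.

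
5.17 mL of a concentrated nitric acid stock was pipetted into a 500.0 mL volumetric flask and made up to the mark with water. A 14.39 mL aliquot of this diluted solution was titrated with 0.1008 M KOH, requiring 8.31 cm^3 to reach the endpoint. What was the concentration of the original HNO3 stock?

5.63 M

n(KOH) = 0.1008 x 0.008310 = 0.0008376 mol.
n(HNO3) in the aliquot = 0.0008376 mol.
[diluted HNO3] = 0.0008376 / 0.01439 = 0.05821 M.
Dilution factor = 500.0/5.170 = 96.71, so [stock] = 0.05821 x 96.71 = 5.63 M.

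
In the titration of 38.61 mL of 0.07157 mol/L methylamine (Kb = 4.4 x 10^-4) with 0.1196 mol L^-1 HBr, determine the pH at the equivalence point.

6.00

n(CH3NH2) = 0.07157 x 0.03861 = 0.002763 mol; V(HBr) at equivalence = 0.002763/0.1196 = 0.02310 L.
At equivalence the base is fully converted to CH3NH3+; total volume = 0.06171 L, so [CH3NH3+] = 0.002763/0.06171 = 0.04478 M.
Ka(CH3NH3+) = Kw/Kb = 1.0e-14 / 4.4 x 10^-4 = 2.27e-11.
[H^+] = sqrt(Ka x [CH3NH3+]) = sqrt(2.27e-11 x 0.04478) = 1.01e-6 M.
pH = -log(1.01e-6) = 6.00.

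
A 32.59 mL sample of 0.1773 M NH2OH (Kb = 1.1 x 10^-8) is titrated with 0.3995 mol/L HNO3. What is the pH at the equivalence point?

3.48

n(NH2OH) = 0.1773 x 0.03259 = 0.005778 mol; V(HNO3) at equivalence = 0.005778/0.3995 = 0.01446 L.
At equivalence the base is fully converted to NH3OH+; total volume = 0.04705 L, so [NH3OH+] = 0.005778/0.04705 = 0.1228 M.
Ka(NH3OH+) = Kw/Kb = 1.0e-14 / 1.1 x 10^-8 = 9.09e-7.
[H^+] = sqrt(Ka x [NH3OH+]) = sqrt(9.09e-7 x 0.1228) = 0.000334 M.
pH = -log(0.000334) = 3.48.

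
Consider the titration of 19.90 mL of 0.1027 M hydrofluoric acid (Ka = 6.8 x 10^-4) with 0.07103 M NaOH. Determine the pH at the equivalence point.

n(HF) = 0.1027 x 0.01990 = 0.002044 mol; V(NaOH) at equivalence = 0.002044/0.07103 = 0.02877 L.
At equivalence all the acid is converted to F-; total volume = 0.01990 + 0.02877 = 0.04867 L, so [F-] = 0.002044/0.04867 = 0.04199 M.
Kb = Kw/Ka = 1.0e-14 / 6.8 x 10^-4 = 1.47e-11.
[OH^-] = sqrt(Kb x [F-]) = sqrt(1.47e-11 x 0.04199) = 7.86e-7 M.
pOH = 6.10, so pH = 14.00 - 6.10 = 7.90.

7.90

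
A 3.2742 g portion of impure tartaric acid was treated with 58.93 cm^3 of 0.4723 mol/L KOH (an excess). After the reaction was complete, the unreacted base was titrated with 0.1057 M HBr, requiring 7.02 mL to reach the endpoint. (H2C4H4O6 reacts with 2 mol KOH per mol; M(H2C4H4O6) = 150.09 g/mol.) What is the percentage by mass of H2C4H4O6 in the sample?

62.1%

Total n(KOH) added = 0.4723 x 0.05893 = 0.02783 mol.
n(HBr) used = 0.1057 x 0.007020 = 0.0007420 mol, which equals the excess n(KOH).
So n(KOH) consumed by the sample = 0.02783 - 0.0007420 = 0.02709 mol.
n(H2C4H4O6) = 0.02709 / 2 = 0.01355 mol.
mass H2C4H4O6 = 0.01355 x 150.09 = 2.033 g, so %H2C4H4O6 = 2.033/3.2742 x 100 = 62.1%.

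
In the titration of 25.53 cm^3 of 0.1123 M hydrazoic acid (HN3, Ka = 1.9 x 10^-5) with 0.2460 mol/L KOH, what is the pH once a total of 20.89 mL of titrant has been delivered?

n(acid) = 0.1123 x 0.02553 = 0.002867 mol; n(KOH) added = 0.2460 x 0.02089 = 0.005139 mol.
Base is in excess by 0.005139 - 0.002867 = 0.002272 mol in a total volume of 0.04642 L.
[OH^-] = 0.002272/0.04642 = 0.04894 M, so pOH = 1.31 and pH = 14.00 - 1.31 = 12.69.

12.69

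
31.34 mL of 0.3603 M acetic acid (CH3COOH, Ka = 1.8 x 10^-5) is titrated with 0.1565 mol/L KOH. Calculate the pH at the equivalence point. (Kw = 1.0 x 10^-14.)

n(CH3COOH) = 0.3603 x 0.03134 = 0.01129 mol; V(KOH) at equivalence = 0.01129/0.1565 = 0.07215 L.
At equivalence all the acid is converted to CH3COO-; total volume = 0.03134 + 0.07215 = 0.1035 L, so [CH3COO-] = 0.01129/0.1035 = 0.1091 M.
Kb = Kw/Ka = 1.0e-14 / 1.8 x 10^-5 = 5.56e-10.
[OH^-] = sqrt(Kb x [CH3COO-]) = sqrt(5.56e-10 x 0.1091) = 7.79e-6 M.
pOH = 5.11, so pH = 14.00 - 5.11 = 8.89.

8.89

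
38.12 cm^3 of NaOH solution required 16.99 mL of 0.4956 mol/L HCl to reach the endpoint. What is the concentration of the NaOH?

0.221 M

n(HCl) delivered = 0.4956 x 0.01699 = 0.008420 mol.
For a 1:1 reaction, n(NaOH) = 0.008420 mol.
[NaOH] = 0.008420 mol / 0.03812 L = 0.221 M.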